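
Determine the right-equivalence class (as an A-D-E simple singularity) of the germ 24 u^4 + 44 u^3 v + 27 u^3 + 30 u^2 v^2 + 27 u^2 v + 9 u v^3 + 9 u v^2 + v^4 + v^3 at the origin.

The Hessian of f at 0 has rank 0. Corank 2; j^3 = (3*u + v)^3 is a perfect cube, so E-series; the 4-jet and mu = 7 give E_7.

E_7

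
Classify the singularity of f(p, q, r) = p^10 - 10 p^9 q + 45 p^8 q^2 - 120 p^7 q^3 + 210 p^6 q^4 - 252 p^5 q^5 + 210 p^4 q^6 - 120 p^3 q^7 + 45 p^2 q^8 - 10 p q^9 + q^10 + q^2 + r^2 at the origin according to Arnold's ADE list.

The Hessian of f at 0 has rank 2. Corank 1: A-series; mu = 9 gives A_9.

A9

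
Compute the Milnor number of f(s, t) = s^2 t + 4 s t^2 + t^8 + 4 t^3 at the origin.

9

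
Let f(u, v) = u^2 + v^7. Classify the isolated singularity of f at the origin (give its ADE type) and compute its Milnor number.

The Hessian of f at 0 has rank 1. Corank 1: A-series; mu = 6 gives A_6.

Type A_{6}, Milnor number mu = 6.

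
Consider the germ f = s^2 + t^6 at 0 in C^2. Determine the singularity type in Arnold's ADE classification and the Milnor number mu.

Type A_{5}, Milnor number mu = 5.

The Hessian of f at 0 is [[2, 0], [0, 0]] with rank 1, so corank 1. A Groebner basis of the Jacobian ideal J(f) in C{s,t} is {t^5, s}; counting standard monomials gives mu = 5. Corank 1: A-series; mu = 5 gives A_5.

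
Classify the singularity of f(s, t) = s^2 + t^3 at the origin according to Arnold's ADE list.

The Hessian of f at 0 is [[2, 0], [0, 0]] with rank 1, so corank 1. A Groebner basis of the Jacobian ideal J(f) in C{s,t} is {t^2, s}; counting standard monomials gives mu = 2. Corank 1: A-series; mu = 2 gives A_2.

A_{2}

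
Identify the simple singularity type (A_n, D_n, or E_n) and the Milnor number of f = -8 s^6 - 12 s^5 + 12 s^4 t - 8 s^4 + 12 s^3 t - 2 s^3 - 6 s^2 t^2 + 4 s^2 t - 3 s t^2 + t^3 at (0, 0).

The Hessian of f at 0 has rank 0. Corank 2; j^3 = -(s - t)*(2*s^2 - 2*s*t + t^2) splits into three distinct lines over C (the quadratic factor has nonzero discriminant), so D_4.

Type D4, Milnor number mu = 4.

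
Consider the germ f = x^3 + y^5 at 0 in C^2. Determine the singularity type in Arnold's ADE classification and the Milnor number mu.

Type E_{8}, Milnor number mu = 8.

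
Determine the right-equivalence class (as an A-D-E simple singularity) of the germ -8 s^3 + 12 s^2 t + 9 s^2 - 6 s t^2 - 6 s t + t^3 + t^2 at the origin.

A_{2}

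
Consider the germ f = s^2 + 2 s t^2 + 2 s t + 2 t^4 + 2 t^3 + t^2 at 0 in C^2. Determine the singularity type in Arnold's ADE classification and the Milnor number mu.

The Hessian of f at 0 is [[2, 2], [2, 2]] with rank 1, so corank 1. A Groebner basis of the Jacobian ideal J(f) in C{s,t} is {s^2 + s + t, s*t - s - t, s + t^2 + t}; counting standard monomials gives mu = 3. Corank 1: A-series; mu = 3 gives A_3.

Type A3, Milnor number mu = 3.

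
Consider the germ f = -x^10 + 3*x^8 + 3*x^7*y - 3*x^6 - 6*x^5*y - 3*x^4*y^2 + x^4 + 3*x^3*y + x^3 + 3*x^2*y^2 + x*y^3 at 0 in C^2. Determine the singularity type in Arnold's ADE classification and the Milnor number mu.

Type E_{7}, Milnor number mu = 7.

The Hessian of f at 0 is [[0, 0], [0, 0]] with rank 0, so corank 2. A Groebner basis of the Jacobian ideal J(f) in C{x,y} is {3*x^2 + y^4 + y^3, x^3, x^2*y - x^2 - y^3/3, 2*x^2 + x*y^2 + 2*y^3/3}; counting standard monomials gives mu = 7. Corank 2; j^3 = x^3 is a perfect cube, so E-series; the 4-jet and mu = 7 give E_7.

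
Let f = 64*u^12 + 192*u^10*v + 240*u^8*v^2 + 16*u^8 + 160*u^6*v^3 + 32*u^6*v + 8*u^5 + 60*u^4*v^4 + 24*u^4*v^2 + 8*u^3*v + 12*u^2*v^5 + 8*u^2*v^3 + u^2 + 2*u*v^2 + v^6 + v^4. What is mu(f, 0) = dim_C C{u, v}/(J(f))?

5

The Hessian of f at 0 has rank 1. Corank 1: A-series; mu = 5 gives A_5.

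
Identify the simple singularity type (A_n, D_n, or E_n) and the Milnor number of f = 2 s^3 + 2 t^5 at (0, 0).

The Hessian of f at 0 is [[0, 0], [0, 0]] with rank 0, so corank 2. A Groebner basis of the Jacobian ideal J(f) in C{s,t} is {t^4, s^2}; counting standard monomials gives mu = 8. Corank 2; j^3 = 2*s^3 is a perfect cube, so E-series; the 5-jet and mu = 8 give E_8.

Type E8, Milnor number mu = 8.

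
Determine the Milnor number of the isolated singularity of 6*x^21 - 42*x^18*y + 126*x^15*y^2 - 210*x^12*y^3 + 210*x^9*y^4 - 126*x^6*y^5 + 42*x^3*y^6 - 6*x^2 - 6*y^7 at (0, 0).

6

The Hessian of f at 0 has rank 1. Corank 1: A-series; mu = 6 gives A_6.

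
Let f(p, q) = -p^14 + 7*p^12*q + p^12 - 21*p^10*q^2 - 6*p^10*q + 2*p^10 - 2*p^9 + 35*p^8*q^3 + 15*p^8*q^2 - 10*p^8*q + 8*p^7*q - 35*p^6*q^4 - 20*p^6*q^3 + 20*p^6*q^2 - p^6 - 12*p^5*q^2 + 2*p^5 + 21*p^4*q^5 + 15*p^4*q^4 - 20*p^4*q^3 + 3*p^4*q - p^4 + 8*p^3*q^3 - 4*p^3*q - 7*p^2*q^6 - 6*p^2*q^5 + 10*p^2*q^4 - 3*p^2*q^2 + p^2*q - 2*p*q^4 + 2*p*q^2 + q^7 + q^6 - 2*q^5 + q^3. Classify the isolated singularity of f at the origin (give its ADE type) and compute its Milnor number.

Type D7, Milnor number mu = 7.

The Hessian of f at 0 has rank 0. Corank 2; j^3 = q*(p + q)^2 has shape L^2 M (L != M), so D-series; mu = 7 gives D_7.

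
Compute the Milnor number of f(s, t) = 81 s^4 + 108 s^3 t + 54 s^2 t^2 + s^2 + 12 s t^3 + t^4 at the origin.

The Hessian of f at 0 has rank 1. Corank 1: A-series; mu = 3 gives A_3.

3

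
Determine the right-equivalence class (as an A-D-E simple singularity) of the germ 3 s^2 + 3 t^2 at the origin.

A_1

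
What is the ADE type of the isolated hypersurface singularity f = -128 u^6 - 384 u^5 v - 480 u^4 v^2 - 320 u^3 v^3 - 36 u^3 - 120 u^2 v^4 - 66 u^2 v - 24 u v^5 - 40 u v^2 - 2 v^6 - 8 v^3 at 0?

The Hessian of f at 0 has rank 0. Corank 2; j^3 = -2*(2*u + v)*(3*u + 2*v)^2 has shape L^2 M (L != M), so D-series; mu = 7 gives D_7.

D_{7}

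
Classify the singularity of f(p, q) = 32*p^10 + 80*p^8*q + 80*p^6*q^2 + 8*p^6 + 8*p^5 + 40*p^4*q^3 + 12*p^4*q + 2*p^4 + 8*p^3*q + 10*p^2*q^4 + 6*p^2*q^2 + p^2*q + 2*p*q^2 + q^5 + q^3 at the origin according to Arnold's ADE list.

The Hessian of f at 0 has rank 0. Corank 2; j^3 = q*(p + q)^2 has shape L^2 M (L != M), so D-series; mu = 6 gives D_6.

D_6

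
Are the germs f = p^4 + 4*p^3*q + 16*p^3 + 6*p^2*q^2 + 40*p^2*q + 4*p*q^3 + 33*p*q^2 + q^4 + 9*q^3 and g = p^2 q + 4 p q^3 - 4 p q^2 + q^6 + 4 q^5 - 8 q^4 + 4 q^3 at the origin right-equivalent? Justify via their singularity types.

The Hessian of f at 0 has rank 0. Corank 2; j^3 = (p + q)*(4*p + 3*q)^2 has shape L^2 M (L != M), so D-series; mu = 5 gives D_5. The Hessian of g at 0 has rank 0. Corank 2; j^3 = q*(p - 2*q)^2 has shape L^2 M (L != M), so D-series; mu = 7 gives D_7. f is D_5 but g is D_7, hence not right-equivalent.

No.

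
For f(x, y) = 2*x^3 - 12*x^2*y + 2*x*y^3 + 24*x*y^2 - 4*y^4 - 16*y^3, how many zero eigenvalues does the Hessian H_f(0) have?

2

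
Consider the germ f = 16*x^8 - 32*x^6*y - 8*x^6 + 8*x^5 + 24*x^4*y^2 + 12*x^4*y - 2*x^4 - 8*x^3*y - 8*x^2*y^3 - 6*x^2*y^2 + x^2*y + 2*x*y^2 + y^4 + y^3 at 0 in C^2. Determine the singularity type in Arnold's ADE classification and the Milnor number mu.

Type D_5, Milnor number mu = 5.

The Hessian of f at 0 has rank 0. Corank 2; j^3 = y*(x + y)^2 has shape L^2 M (L != M), so D-series; mu = 5 gives D_5.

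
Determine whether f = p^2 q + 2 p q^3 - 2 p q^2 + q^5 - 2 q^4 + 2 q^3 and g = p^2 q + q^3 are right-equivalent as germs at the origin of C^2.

Yes.

The Hessian of f at 0 has rank 0. Corank 2; j^3 = q*(p^2 - 2*p*q + 2*q^2) splits into three distinct lines over C (the quadratic factor has nonzero discriminant), so D_4. The Hessian of g at 0 has rank 0. Corank 2; j^3 = q*(p^2 + q^2) splits into three distinct lines over C (the quadratic factor has nonzero discriminant), so D_4. Both have type D_4, hence right-equivalent.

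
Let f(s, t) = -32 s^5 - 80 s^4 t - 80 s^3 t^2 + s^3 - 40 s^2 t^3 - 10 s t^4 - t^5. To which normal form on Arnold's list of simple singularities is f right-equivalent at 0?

E_{8}

The Hessian of f at 0 is [[0, 0], [0, 0]] with rank 0, so corank 2. A Groebner basis of the Jacobian ideal J(f) in C{s,t} is {t^5, s*t^3 + t^4/8, s^2}; counting standard monomials gives mu = 8. Corank 2; j^3 = s^3 is a perfect cube, so E-series; the 5-jet and mu = 8 give E_8.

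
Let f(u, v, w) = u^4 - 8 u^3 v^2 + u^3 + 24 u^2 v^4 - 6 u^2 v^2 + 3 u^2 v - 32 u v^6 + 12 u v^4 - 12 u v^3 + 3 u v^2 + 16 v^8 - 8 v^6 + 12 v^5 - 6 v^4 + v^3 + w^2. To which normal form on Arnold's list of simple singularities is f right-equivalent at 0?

E_6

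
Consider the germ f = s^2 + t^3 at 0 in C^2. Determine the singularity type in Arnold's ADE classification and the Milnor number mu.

Type A_2, Milnor number mu = 2.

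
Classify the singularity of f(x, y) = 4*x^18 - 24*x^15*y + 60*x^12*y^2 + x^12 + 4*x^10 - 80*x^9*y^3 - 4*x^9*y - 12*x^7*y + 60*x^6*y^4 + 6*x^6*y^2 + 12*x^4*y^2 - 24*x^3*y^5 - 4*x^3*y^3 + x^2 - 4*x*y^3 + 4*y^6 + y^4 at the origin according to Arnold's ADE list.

A_{3}

The Hessian of f at 0 has rank 1. Corank 1: A-series; mu = 3 gives A_3.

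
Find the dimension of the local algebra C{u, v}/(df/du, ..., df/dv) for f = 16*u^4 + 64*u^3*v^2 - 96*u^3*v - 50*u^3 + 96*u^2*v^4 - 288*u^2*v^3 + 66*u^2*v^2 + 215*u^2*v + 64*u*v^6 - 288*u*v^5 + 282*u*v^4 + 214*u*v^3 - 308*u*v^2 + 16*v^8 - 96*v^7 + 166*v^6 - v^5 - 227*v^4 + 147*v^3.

5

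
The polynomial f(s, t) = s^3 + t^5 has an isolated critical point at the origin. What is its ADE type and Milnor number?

Type E8, Milnor number mu = 8.

The Hessian of f at 0 is [[0, 0], [0, 0]] with rank 0, so corank 2. A Groebner basis of the Jacobian ideal J(f) in C{s,t} is {t^4, s^2}; counting standard monomials gives mu = 8. Corank 2; j^3 = s^3 is a perfect cube, so E-series; the 5-jet and mu = 8 give E_8.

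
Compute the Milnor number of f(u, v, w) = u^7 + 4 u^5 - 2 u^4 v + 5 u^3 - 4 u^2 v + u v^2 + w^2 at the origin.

The Hessian of f at 0 has rank 1. Corank 2; j^3 = u*(5*u^2 - 4*u*v + v^2) splits into three distinct lines over C (the quadratic factor has nonzero discriminant), so D_4.

4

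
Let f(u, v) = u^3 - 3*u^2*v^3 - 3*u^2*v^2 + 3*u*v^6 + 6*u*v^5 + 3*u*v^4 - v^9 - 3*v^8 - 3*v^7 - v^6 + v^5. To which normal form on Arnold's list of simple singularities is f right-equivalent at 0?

E_8

The Hessian of f at 0 is [[0, 0], [0, 0]] with rank 0, so corank 2. A Groebner basis of the Jacobian ideal J(f) in C{u,v} is {-u^2/2 + u*v^3 + u*v^2, v^4, u^3, u^2*v - u^2 + 2*u*v^2}; counting standard monomials gives mu = 8. Corank 2; j^3 = u^3 is a perfect cube, so E-series; the 5-jet and mu = 8 give E_8.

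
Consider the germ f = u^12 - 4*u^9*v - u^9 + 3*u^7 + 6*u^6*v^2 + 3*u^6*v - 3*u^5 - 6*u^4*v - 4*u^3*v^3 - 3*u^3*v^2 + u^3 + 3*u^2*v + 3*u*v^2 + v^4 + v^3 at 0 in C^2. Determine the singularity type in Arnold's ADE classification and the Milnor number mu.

Type E6, Milnor number mu = 6.

The Hessian of f at 0 is [[0, 0], [0, 0]] with rank 0, so corank 2. A Groebner basis of the Jacobian ideal J(f) in C{u,v} is {v^3, u^2 + 2*u*v + v^2}; counting standard monomials gives mu = 6. Corank 2; j^3 = (u + v)^3 is a perfect cube, so E-series; the 4-jet and mu = 6 give E_6.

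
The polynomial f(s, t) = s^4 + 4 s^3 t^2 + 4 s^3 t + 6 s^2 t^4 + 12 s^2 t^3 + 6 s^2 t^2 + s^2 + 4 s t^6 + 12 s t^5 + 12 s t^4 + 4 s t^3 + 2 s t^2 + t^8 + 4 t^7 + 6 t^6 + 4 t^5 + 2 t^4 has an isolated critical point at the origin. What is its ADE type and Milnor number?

Type A_3, Milnor number mu = 3.

The Hessian of f at 0 is [[2, 0], [0, 0]] with rank 1, so corank 1. A Groebner basis of the Jacobian ideal J(f) in C{s,t} is {s^2, s*t, s + t^2}; counting standard monomials gives mu = 3. Corank 1: A-series; mu = 3 gives A_3.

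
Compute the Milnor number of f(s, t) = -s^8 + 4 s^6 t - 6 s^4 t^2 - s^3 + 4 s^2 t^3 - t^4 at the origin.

The Hessian of f at 0 has rank 0. Corank 2; j^3 = -s^3 is a perfect cube, so E-series; the 4-jet and mu = 6 give E_6.

6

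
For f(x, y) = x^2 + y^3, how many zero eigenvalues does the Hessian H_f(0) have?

1

Hessian at 0 has rank 1.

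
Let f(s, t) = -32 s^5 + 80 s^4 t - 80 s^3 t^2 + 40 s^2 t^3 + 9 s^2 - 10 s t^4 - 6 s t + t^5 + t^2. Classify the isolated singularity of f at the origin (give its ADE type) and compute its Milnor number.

Type A4, Milnor number mu = 4.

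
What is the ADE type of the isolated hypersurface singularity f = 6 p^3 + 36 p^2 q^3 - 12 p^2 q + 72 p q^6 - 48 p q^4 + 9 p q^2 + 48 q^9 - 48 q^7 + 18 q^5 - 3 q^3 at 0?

D4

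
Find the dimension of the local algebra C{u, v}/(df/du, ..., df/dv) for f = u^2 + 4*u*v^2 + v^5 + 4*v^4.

The Hessian of f at 0 has rank 1. Corank 1: A-series; mu = 4 gives A_4.

4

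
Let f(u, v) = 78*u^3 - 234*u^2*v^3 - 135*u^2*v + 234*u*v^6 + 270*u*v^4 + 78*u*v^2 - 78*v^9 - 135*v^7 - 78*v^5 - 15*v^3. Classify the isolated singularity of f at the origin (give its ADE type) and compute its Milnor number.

Type D4, Milnor number mu = 4.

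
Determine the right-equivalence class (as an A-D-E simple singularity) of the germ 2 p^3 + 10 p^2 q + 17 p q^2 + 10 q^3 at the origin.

The Hessian of f at 0 is [[0, 0], [0, 0]] with rank 0, so corank 2. A Groebner basis of the Jacobian ideal J(f) in C{p,q} is {q^3, p^2 - 11*q^2/2, p*q + 5*q^2/2}; counting standard monomials gives mu = 4. Corank 2; j^3 = (p + 2*q)*(2*p^2 + 6*p*q + 5*q^2) splits into three distinct lines over C (the quadratic factor has nonzero discriminant), so D_4.

D_4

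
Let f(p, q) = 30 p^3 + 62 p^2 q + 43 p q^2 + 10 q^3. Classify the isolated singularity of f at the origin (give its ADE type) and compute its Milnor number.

The Hessian of f at 0 has rank 0. Corank 2; j^3 = (3*p + 2*q)*(10*p^2 + 14*p*q + 5*q^2) splits into three distinct lines over C (the quadratic factor has nonzero discriminant), so D_4.

Type D_4, Milnor number mu = 4.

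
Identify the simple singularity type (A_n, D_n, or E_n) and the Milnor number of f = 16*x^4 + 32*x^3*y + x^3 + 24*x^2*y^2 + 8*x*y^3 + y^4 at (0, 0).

Type E6, Milnor number mu = 6.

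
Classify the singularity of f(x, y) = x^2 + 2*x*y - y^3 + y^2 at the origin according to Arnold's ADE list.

A_2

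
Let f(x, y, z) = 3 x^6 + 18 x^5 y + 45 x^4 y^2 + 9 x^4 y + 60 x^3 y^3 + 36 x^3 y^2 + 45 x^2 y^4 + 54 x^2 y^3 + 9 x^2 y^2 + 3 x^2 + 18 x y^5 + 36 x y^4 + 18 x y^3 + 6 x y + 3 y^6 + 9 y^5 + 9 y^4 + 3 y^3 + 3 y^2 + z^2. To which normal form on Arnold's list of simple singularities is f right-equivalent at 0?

The Hessian of f at 0 is [[6, 6, 0], [6, 6, 0], [0, 0, 2]] with rank 2, so corank 1. A Groebner basis of the Jacobian ideal J(f) in C{x,y,z} is {y^2, x + y, z}; counting standard monomials gives mu = 2. Corank 1: A-series; mu = 2 gives A_2.

A_2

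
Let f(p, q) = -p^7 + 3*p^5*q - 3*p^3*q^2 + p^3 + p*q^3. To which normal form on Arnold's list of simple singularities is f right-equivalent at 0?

The Hessian of f at 0 has rank 0. Corank 2; j^3 = p^3 is a perfect cube, so E-series; the 4-jet and mu = 7 give E_7.

E7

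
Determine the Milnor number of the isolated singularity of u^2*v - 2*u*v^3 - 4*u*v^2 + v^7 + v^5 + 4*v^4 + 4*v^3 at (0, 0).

8

The Hessian of f at 0 is [[0, 0], [0, 0]] with rank 0, so corank 2. A Groebner basis of the Jacobian ideal J(f) in C{u,v} is {u^2*v^2 - 4*u^2*v + u^2/7 + 83*u*v^2/7 - 58*u*v/7 + 16*v^2, u^3 - 6*u^2*v + u^2/7 + 83*u*v^2/7 - 58*u*v/7 + 16*v^2, -u*v + v^3 + 2*v^2}; counting standard monomials gives mu = 8. Corank 2; j^3 = v*(u - 2*v)^2 has shape L^2 M (L != M), so D-series; mu = 8 gives D_8.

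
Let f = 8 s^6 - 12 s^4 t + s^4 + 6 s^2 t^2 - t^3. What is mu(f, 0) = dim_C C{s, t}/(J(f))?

6

The Hessian of f at 0 has rank 0. Corank 2; j^3 = -t^3 is a perfect cube, so E-series; the 4-jet and mu = 6 give E_6.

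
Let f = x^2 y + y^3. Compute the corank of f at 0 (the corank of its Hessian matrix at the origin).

The Hessian at 0 is [[0, 0], [0, 0]] of rank 0; hence corank 2.

2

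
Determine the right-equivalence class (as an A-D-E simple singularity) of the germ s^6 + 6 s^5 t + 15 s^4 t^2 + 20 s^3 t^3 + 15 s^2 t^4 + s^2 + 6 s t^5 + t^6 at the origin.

A5

The Hessian of f at 0 has rank 1. Corank 1: A-series; mu = 5 gives A_5.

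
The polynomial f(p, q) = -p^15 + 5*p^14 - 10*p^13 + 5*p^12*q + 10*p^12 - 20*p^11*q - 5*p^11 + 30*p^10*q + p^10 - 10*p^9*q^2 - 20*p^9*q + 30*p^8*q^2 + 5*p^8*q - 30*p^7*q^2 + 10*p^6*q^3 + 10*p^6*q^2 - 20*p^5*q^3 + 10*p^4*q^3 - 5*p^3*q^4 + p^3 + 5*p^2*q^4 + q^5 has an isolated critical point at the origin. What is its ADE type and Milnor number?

The Hessian of f at 0 is [[0, 0], [0, 0]] with rank 0, so corank 2. A Groebner basis of the Jacobian ideal J(f) in C{p,q} is {q^4, p^2}; counting standard monomials gives mu = 8. Corank 2; j^3 = p^3 is a perfect cube, so E-series; the 5-jet and mu = 8 give E_8.

Type E_{8}, Milnor number mu = 8.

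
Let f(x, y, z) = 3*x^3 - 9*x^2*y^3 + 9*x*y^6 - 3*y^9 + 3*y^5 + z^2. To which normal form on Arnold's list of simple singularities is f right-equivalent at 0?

E_8

The Hessian of f at 0 has rank 1. Corank 2; j^3 = 3*x^3 is a perfect cube, so E-series; the 5-jet and mu = 8 give E_8.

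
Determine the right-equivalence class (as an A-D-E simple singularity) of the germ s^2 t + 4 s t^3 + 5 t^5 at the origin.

D6

The Hessian of f at 0 has rank 0. Corank 2; j^3 = s^2*t has shape L^2 M (L != M), so D-series; mu = 6 gives D_6.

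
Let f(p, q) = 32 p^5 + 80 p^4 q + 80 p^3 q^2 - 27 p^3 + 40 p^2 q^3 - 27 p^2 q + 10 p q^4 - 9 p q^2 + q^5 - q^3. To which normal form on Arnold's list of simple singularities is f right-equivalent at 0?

E8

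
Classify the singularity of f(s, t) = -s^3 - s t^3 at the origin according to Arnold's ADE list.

The Hessian of f at 0 has rank 0. Corank 2; j^3 = -s^3 is a perfect cube, so E-series; the 4-jet and mu = 7 give E_7.

E_7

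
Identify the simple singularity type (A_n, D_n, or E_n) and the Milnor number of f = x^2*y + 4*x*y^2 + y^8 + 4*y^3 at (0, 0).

The Hessian of f at 0 is [[0, 0], [0, 0]] with rank 0, so corank 2. A Groebner basis of the Jacobian ideal J(f) in C{x,y} is {x^2/8 + y^7 - y^2/2, x^3 + 8*y^3, x*y + 2*y^2}; counting standard monomials gives mu = 9. Corank 2; j^3 = y*(x + 2*y)^2 has shape L^2 M (L != M), so D-series; mu = 9 gives D_9.

Type D9, Milnor number mu = 9.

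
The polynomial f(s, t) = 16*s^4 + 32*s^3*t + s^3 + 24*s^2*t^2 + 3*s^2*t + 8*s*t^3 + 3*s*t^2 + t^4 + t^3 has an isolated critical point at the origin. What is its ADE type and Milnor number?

Type E6, Milnor number mu = 6.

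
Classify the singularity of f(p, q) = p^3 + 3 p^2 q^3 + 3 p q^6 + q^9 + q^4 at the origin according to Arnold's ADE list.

E_6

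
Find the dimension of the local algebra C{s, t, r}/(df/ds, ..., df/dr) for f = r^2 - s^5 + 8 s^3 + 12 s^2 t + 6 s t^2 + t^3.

8

The Hessian of f at 0 is [[0, 0, 0], [0, 0, 0], [0, 0, 2]] with rank 1, so corank 2. A Groebner basis of the Jacobian ideal J(f) in C{s,t,r} is {t^5, s*t^3 + 3*t^4/8, s^2 + s*t + t^2/4, r}; counting standard monomials gives mu = 8. Corank 2; j^3 = (2*s + t)^3 is a perfect cube, so E-series; the 5-jet and mu = 8 give E_8.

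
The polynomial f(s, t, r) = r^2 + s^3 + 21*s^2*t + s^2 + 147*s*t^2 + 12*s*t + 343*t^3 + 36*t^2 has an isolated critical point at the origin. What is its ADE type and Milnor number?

The Hessian of f at 0 has rank 2. Corank 1: A-series; mu = 2 gives A_2.

Type A2, Milnor number mu = 2.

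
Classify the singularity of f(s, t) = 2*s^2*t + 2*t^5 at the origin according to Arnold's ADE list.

D_{6}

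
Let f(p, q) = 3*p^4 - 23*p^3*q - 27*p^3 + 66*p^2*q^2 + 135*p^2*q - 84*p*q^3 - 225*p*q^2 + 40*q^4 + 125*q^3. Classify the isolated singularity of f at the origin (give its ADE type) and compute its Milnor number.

Type E_{7}, Milnor number mu = 7.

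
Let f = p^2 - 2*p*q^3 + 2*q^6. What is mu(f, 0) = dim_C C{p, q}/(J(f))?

5

The Hessian of f at 0 is [[2, 0], [0, 0]] with rank 1, so corank 1. A Groebner basis of the Jacobian ideal J(f) in C{p,q} is {p*q^2, -p + q^3, p^2}; counting standard monomials gives mu = 5. Corank 1: A-series; mu = 5 gives A_5.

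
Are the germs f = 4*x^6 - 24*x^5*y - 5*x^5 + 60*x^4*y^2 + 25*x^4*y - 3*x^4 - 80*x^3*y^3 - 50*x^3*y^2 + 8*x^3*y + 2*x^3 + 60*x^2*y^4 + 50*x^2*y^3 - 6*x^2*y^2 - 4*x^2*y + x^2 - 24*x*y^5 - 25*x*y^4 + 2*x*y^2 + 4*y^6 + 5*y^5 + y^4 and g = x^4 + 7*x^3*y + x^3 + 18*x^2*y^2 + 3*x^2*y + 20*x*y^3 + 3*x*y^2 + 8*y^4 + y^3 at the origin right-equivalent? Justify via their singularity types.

No.

The Hessian of f at 0 has rank 1. Corank 1: A-series; mu = 4 gives A_4. The Hessian of g at 0 has rank 0. Corank 2; j^3 = (x + y)^3 is a perfect cube, so E-series; the 4-jet and mu = 7 give E_7. f is A_4 but g is E_7, hence not right-equivalent.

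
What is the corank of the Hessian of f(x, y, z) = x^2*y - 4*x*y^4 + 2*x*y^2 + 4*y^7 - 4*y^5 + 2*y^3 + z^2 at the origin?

2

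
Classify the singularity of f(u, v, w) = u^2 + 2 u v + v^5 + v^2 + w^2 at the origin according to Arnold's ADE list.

The Hessian of f at 0 is [[2, 2, 0], [2, 2, 0], [0, 0, 2]] with rank 2, so corank 1. A Groebner basis of the Jacobian ideal J(f) in C{u,v,w} is {v^4, u + v, w}; counting standard monomials gives mu = 4. Corank 1: A-series; mu = 4 gives A_4.

A4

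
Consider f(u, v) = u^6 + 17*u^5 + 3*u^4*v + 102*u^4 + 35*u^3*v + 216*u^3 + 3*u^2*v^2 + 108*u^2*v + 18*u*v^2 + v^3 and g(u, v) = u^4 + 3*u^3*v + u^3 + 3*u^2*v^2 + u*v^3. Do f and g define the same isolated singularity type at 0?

Yes.

The Hessian of f at 0 has rank 0. Corank 2; j^3 = (6*u + v)^3 is a perfect cube, so E-series; the 4-jet and mu = 7 give E_7. The Hessian of g at 0 has rank 0. Corank 2; j^3 = u^3 is a perfect cube, so E-series; the 4-jet and mu = 7 give E_7. Both have type E_7, hence right-equivalent.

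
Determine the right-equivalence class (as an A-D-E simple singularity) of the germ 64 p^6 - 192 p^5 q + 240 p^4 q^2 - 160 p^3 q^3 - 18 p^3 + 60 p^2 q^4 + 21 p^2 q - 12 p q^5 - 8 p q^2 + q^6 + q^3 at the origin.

D_7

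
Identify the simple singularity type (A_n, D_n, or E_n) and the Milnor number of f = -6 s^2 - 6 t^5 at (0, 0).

Type A4, Milnor number mu = 4.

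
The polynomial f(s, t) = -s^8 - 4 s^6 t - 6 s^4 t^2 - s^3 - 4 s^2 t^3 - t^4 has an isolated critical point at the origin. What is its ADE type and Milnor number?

Type E6, Milnor number mu = 6.

The Hessian of f at 0 has rank 0. Corank 2; j^3 = -s^3 is a perfect cube, so E-series; the 4-jet and mu = 6 give E_6.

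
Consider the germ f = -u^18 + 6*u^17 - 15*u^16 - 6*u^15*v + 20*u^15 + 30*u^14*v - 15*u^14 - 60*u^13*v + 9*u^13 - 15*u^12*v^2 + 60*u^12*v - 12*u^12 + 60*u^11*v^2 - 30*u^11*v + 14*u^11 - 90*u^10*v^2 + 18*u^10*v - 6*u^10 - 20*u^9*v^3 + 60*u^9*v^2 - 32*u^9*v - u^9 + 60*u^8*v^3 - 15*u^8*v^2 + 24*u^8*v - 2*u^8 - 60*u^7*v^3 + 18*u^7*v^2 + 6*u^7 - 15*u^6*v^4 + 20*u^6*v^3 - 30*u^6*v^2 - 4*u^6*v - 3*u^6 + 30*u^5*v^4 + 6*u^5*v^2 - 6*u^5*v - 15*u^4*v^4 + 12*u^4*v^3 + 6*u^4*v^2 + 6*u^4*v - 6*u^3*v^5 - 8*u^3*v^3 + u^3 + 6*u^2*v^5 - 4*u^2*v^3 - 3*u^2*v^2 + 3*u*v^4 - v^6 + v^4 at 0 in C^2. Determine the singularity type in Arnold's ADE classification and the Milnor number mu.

The Hessian of f at 0 has rank 0. Corank 2; j^3 = u^3 is a perfect cube, so E-series; the 4-jet and mu = 6 give E_6.

Type E6, Milnor number mu = 6.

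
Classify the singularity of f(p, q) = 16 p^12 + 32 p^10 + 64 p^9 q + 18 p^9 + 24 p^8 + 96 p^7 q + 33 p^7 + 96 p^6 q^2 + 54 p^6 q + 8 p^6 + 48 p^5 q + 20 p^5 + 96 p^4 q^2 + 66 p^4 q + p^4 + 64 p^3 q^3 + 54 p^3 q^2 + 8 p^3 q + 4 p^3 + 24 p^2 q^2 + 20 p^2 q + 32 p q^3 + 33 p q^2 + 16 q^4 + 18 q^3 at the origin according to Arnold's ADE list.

D5

The Hessian of f at 0 has rank 0. Corank 2; j^3 = (p + 2*q)*(2*p + 3*q)^2 has shape L^2 M (L != M), so D-series; mu = 5 gives D_5.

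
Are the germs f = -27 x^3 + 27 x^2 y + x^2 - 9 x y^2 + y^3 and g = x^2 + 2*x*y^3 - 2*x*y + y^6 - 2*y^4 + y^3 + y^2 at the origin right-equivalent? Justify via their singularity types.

Yes.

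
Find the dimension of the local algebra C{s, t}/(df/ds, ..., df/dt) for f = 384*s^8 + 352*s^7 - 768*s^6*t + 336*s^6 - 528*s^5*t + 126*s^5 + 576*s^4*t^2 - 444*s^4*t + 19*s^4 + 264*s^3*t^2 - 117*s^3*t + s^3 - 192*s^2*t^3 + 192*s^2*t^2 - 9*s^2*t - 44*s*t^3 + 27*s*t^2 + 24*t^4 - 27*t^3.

7

The Hessian of f at 0 has rank 0. Corank 2; j^3 = (s - 3*t)^3 is a perfect cube, so E-series; the 4-jet and mu = 7 give E_7.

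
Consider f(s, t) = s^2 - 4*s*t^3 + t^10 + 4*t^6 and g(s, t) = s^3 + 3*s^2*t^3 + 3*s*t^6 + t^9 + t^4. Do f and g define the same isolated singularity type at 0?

The Hessian of f at 0 is [[2, 0], [0, 0]] with rank 1, so corank 1. A Groebner basis of the Jacobian ideal J(f) in C{s,t} is {s^3, -s/2 + t^3}; counting standard monomials gives mu = 9. Corank 1: A-series; mu = 9 gives A_9. The Hessian of g at 0 is [[0, 0], [0, 0]] with rank 0, so corank 2. A Groebner basis of the Jacobian ideal J(g) in C{s,t} is {t^3, s^2}; counting standard monomials gives mu = 6. Corank 2; j^3 = s^3 is a perfect cube, so E-series; the 4-jet and mu = 6 give E_6. f is A_9 but g is E_6, hence not right-equivalent.

No.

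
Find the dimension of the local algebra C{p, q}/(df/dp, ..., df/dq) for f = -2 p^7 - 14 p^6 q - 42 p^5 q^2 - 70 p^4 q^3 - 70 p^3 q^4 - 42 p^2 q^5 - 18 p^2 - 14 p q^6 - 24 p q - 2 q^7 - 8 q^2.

The Hessian of f at 0 has rank 1. Corank 1: A-series; mu = 6 gives A_6.

6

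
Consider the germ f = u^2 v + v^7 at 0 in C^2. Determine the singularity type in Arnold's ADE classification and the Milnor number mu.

The Hessian of f at 0 is [[0, 0], [0, 0]] with rank 0, so corank 2. A Groebner basis of the Jacobian ideal J(f) in C{u,v} is {u^2/7 + v^6, u^3, u*v}; counting standard monomials gives mu = 8. Corank 2; j^3 = u^2*v has shape L^2 M (L != M), so D-series; mu = 8 gives D_8.

Type D_8, Milnor number mu = 8.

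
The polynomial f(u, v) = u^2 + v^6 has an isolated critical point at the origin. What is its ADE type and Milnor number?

The Hessian of f at 0 is [[2, 0], [0, 0]] with rank 1, so corank 1. A Groebner basis of the Jacobian ideal J(f) in C{u,v} is {v^5, u}; counting standard monomials gives mu = 5. Corank 1: A-series; mu = 5 gives A_5.

Type A5, Milnor number mu = 5.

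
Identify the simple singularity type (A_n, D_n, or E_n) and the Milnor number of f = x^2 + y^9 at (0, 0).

Type A_{8}, Milnor number mu = 8.

The Hessian of f at 0 has rank 1. Corank 1: A-series; mu = 8 gives A_8.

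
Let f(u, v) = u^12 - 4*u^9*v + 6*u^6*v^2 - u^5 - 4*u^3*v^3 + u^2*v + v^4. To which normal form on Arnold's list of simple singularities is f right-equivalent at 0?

D_{5}

The Hessian of f at 0 has rank 0. Corank 2; j^3 = u^2*v has shape L^2 M (L != M), so D-series; mu = 5 gives D_5.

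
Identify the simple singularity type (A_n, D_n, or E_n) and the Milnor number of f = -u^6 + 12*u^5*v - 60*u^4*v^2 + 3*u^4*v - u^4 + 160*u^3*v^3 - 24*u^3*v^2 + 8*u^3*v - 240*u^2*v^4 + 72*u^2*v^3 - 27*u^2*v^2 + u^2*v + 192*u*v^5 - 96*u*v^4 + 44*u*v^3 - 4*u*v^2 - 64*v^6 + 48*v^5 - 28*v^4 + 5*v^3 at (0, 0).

The Hessian of f at 0 has rank 0. Corank 2; j^3 = v*(u^2 - 4*u*v + 5*v^2) splits into three distinct lines over C (the quadratic factor has nonzero discriminant), so D_4.

Type D_4, Milnor number mu = 4.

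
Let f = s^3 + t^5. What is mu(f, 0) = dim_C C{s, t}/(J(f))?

8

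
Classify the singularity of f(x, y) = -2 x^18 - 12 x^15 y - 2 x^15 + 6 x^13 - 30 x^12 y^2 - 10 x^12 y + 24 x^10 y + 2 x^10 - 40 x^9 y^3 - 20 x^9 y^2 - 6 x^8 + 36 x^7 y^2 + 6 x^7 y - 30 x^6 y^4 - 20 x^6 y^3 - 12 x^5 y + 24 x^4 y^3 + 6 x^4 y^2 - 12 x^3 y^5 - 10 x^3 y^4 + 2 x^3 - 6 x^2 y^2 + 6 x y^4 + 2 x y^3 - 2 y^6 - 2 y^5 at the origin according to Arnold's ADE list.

E_7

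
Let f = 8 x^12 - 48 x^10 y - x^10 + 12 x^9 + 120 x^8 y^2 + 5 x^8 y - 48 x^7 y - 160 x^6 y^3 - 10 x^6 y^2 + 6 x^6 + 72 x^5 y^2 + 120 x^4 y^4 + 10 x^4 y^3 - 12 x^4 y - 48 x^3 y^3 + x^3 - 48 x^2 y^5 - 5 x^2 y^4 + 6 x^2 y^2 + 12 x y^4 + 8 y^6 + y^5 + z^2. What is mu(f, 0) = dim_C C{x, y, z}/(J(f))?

The Hessian of f at 0 has rank 1. Corank 2; j^3 = x^3 is a perfect cube, so E-series; the 5-jet and mu = 8 give E_8.

8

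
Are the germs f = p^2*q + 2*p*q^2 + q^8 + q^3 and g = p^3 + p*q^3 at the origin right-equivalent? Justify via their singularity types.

No.

The Hessian of f at 0 is [[0, 0], [0, 0]] with rank 0, so corank 2. A Groebner basis of the Jacobian ideal J(f) in C{p,q} is {p^2/8 + q^7 - q^2/8, p^3 + q^3, p*q + q^2}; counting standard monomials gives mu = 9. Corank 2; j^3 = q*(p + q)^2 has shape L^2 M (L != M), so D-series; mu = 9 gives D_9. The Hessian of g at 0 is [[0, 0], [0, 0]] with rank 0, so corank 2. A Groebner basis of the Jacobian ideal J(g) in C{p,q} is {p^3, p*q^2, 3*p^2 + q^3}; counting standard monomials gives mu = 7. Corank 2; j^3 = p^3 is a perfect cube, so E-series; the 4-jet and mu = 7 give E_7. f is D_9 but g is E_7, hence not right-equivalent.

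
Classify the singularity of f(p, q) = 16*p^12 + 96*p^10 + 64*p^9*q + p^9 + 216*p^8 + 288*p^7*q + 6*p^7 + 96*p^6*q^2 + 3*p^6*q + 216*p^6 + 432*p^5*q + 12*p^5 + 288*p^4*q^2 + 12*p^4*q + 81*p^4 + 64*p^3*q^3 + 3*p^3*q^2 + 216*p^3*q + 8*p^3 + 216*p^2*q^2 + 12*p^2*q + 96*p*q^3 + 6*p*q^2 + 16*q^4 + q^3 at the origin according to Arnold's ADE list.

The Hessian of f at 0 has rank 0. Corank 2; j^3 = (2*p + q)^3 is a perfect cube, so E-series; the 4-jet and mu = 6 give E_6.

E6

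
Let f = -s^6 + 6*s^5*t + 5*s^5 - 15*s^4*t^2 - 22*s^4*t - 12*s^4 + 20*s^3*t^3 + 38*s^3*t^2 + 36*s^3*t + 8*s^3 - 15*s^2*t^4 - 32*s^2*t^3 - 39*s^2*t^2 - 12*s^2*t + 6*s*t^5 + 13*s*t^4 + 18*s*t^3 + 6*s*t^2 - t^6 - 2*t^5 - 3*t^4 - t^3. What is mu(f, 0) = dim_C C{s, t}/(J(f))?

The Hessian of f at 0 has rank 0. Corank 2; j^3 = (2*s - t)^3 is a perfect cube, so E-series; the 5-jet and mu = 8 give E_8.

8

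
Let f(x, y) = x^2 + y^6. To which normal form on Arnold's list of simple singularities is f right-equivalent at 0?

A5

The Hessian of f at 0 has rank 1. Corank 1: A-series; mu = 5 gives A_5.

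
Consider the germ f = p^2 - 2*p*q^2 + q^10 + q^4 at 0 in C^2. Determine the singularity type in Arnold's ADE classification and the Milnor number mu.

Type A_9, Milnor number mu = 9.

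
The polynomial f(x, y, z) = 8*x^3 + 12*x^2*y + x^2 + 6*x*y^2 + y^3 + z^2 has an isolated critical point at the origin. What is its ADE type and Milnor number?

The Hessian of f at 0 has rank 2. Corank 1: A-series; mu = 2 gives A_2.

Type A_{2}, Milnor number mu = 2.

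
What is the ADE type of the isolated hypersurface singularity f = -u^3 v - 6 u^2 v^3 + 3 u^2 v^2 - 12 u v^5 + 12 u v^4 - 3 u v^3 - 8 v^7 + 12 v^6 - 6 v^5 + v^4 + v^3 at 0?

E_7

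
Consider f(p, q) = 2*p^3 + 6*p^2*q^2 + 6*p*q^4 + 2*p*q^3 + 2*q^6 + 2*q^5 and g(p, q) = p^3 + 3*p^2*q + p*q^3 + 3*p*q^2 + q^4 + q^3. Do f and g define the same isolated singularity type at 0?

Yes.

The Hessian of f at 0 has rank 0. Corank 2; j^3 = 2*p^3 is a perfect cube, so E-series; the 4-jet and mu = 7 give E_7. The Hessian of g at 0 has rank 0. Corank 2; j^3 = (p + q)^3 is a perfect cube, so E-series; the 4-jet and mu = 7 give E_7. Both have type E_7, hence right-equivalent.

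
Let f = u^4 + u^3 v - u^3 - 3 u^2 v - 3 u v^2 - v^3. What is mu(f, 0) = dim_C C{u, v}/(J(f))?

7

The Hessian of f at 0 has rank 0. Corank 2; j^3 = -(u + v)^3 is a perfect cube, so E-series; the 4-jet and mu = 7 give E_7.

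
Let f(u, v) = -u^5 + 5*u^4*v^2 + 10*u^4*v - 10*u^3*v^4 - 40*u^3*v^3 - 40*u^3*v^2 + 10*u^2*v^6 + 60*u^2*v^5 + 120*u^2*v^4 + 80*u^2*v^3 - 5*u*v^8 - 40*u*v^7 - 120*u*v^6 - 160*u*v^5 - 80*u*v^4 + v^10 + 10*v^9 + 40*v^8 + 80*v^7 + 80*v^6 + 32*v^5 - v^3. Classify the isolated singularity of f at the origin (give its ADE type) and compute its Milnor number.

The Hessian of f at 0 has rank 0. Corank 2; j^3 = -v^3 is a perfect cube, so E-series; the 5-jet and mu = 8 give E_8.

Type E_{8}, Milnor number mu = 8.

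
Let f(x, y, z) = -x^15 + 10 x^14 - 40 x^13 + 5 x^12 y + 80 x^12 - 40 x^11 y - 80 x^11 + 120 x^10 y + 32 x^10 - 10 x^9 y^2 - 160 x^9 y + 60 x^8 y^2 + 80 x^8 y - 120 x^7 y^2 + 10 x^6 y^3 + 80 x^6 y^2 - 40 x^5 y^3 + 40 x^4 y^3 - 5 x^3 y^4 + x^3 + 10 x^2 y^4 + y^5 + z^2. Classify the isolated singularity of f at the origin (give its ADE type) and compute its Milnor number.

Type E_{8}, Milnor number mu = 8.

The Hessian of f at 0 is [[0, 0, 0], [0, 0, 0], [0, 0, 2]] with rank 1, so corank 2. A Groebner basis of the Jacobian ideal J(f) in C{x,y,z} is {y^4, x^2, z}; counting standard monomials gives mu = 8. Corank 2; j^3 = x^3 is a perfect cube, so E-series; the 5-jet and mu = 8 give E_8.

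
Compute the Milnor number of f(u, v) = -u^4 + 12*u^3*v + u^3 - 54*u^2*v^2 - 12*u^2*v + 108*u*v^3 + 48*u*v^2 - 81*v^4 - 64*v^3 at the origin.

6

The Hessian of f at 0 has rank 0. Corank 2; j^3 = (u - 4*v)^3 is a perfect cube, so E-series; the 4-jet and mu = 6 give E_6.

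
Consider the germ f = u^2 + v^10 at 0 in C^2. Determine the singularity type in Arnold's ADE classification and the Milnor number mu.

Type A_{9}, Milnor number mu = 9.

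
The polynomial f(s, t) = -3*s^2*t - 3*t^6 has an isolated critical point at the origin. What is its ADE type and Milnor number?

Type D7, Milnor number mu = 7.

The Hessian of f at 0 is [[0, 0], [0, 0]] with rank 0, so corank 2. A Groebner basis of the Jacobian ideal J(f) in C{s,t} is {s^2/6 + t^5, s^3, s*t}; counting standard monomials gives mu = 7. Corank 2; j^3 = -3*s^2*t has shape L^2 M (L != M), so D-series; mu = 7 gives D_7.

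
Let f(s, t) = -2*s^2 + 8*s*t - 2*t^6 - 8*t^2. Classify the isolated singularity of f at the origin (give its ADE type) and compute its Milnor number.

Type A_5, Milnor number mu = 5.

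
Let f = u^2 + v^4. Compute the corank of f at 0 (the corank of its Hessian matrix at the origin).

1

Hessian at 0 has rank 1.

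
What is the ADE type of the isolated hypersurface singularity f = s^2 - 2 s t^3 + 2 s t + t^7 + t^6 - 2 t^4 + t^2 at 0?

The Hessian of f at 0 has rank 1. Corank 1: A-series; mu = 6 gives A_6.

A_6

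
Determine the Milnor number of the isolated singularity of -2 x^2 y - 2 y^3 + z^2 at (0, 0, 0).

The Hessian of f at 0 is [[0, 0, 0], [0, 0, 0], [0, 0, 2]] with rank 1, so corank 2. A Groebner basis of the Jacobian ideal J(f) in C{x,y,z} is {y^3, x^2 + 3*y^2, x*y, z}; counting standard monomials gives mu = 4. Corank 2; j^3 = -2*y*(x^2 + y^2) splits into three distinct lines over C (the quadratic factor has nonzero discriminant), so D_4.

4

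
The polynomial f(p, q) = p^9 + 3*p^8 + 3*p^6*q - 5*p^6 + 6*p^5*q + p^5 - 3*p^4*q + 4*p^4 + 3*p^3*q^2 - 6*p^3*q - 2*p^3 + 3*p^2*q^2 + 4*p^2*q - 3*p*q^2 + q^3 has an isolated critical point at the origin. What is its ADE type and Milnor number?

The Hessian of f at 0 has rank 0. Corank 2; j^3 = -(p - q)*(2*p^2 - 2*p*q + q^2) splits into three distinct lines over C (the quadratic factor has nonzero discriminant), so D_4.

Type D_4, Milnor number mu = 4.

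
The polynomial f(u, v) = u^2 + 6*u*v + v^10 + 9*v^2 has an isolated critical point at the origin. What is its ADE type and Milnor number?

Type A_{9}, Milnor number mu = 9.

The Hessian of f at 0 is [[2, 6], [6, 18]] with rank 1, so corank 1. A Groebner basis of the Jacobian ideal J(f) in C{u,v} is {v^9, u + 3*v}; counting standard monomials gives mu = 9. Corank 1: A-series; mu = 9 gives A_9.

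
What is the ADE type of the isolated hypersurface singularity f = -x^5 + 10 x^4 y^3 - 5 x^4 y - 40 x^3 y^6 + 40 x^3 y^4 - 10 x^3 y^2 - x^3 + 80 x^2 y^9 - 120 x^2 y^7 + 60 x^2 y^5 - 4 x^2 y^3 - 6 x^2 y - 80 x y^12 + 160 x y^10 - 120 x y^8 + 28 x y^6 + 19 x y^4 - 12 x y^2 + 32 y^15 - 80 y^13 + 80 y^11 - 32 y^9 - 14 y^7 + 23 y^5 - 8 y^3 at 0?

The Hessian of f at 0 is [[0, 0], [0, 0]] with rank 0, so corank 2. A Groebner basis of the Jacobian ideal J(f) in C{x,y} is {7*x^2/4 + x*y^3 + 7*x*y + 7*y^2, -x^2 - 4*x*y + y^4 - 4*y^2, x^3 - 12*x*y^2 - 16*y^3, x^2*y + 4*x*y^2 + 4*y^3}; counting standard monomials gives mu = 8. Corank 2; j^3 = -(x + 2*y)^3 is a perfect cube, so E-series; the 5-jet and mu = 8 give E_8.

E_8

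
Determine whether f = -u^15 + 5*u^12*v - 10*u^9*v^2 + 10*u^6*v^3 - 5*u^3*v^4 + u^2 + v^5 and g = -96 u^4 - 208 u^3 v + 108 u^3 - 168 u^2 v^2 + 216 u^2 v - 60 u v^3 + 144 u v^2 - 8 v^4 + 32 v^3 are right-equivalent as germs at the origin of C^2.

The Hessian of f at 0 is [[2, 0], [0, 0]] with rank 1, so corank 1. A Groebner basis of the Jacobian ideal J(f) in C{u,v} is {v^4, u}; counting standard monomials gives mu = 4. Corank 1: A-series; mu = 4 gives A_4. The Hessian of g at 0 is [[0, 0], [0, 0]] with rank 0, so corank 2. A Groebner basis of the Jacobian ideal J(g) in C{u,v} is {19683*u^2/4 + 6561*u*v + v^4 + 27*v^3/4 + 2187*v^2, u^3 - 189*u^2/2 - 126*u*v + v^3/6 - 42*v^2, u^2*v + 405*u^2/4 + 135*u*v - 11*v^3/36 + 45*v^2, -81*u^2 + u*v^2 - 108*u*v + 5*v^3/9 - 36*v^2}; counting standard monomials gives mu = 7. Corank 2; j^3 = 4*(3*u + 2*v)^3 is a perfect cube, so E-series; the 4-jet and mu = 7 give E_7. f is A_4 but g is E_7, hence not right-equivalent.

No.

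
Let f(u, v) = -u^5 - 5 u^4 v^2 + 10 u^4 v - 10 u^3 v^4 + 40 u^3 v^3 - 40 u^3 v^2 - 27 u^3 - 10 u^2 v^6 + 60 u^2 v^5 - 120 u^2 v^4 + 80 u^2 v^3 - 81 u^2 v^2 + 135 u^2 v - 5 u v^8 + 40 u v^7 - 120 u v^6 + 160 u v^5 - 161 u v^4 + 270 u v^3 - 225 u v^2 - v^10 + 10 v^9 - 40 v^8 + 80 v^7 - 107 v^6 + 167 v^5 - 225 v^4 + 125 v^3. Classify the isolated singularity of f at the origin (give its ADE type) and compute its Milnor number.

Type E8, Milnor number mu = 8.

The Hessian of f at 0 is [[0, 0], [0, 0]] with rank 0, so corank 2. A Groebner basis of the Jacobian ideal J(f) in C{u,v} is {7*u^2/4 + u*v^3 + 7*u*v^2/2 - 35*u*v/6 - 35*v^3/6 + 175*v^2/36, u^2 + 2*u*v^2 - 10*u*v/3 + v^4 - 10*v^3/3 + 25*v^2/9, u^3 - 5*u^2/6 - 10*u*v^2 + 25*u*v/9 + 325*v^3/27 - 125*v^2/54, u^2*v - u^2/6 - 11*u*v^2/3 + 5*u*v/9 + 10*v^3/3 - 25*v^2/54}; counting standard monomials gives mu = 8. Corank 2; j^3 = -(3*u - 5*v)^3 is a perfect cube, so E-series; the 5-jet and mu = 8 give E_8.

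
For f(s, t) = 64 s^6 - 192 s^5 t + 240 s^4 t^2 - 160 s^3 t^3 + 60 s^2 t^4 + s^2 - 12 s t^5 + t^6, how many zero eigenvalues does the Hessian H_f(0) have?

1

Hessian at 0 has rank 1.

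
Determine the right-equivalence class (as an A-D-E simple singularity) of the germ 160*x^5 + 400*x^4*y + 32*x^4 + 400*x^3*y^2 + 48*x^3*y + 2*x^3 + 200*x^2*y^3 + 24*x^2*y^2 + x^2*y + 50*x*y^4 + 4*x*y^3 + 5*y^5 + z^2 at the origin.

The Hessian of f at 0 has rank 1. Corank 2; j^3 = x^2*(2*x + y) has shape L^2 M (L != M), so D-series; mu = 6 gives D_6.

D_{6}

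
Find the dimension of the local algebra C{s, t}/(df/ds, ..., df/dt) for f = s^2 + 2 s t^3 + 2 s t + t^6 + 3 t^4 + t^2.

3

The Hessian of f at 0 is [[2, 2], [2, 2]] with rank 1, so corank 1. A Groebner basis of the Jacobian ideal J(f) in C{s,t} is {t^3, s + t}; counting standard monomials gives mu = 3. Corank 1: A-series; mu = 3 gives A_3.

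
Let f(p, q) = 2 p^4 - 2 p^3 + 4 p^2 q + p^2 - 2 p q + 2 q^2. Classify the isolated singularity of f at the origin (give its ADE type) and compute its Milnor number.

Type A1, Milnor number mu = 1.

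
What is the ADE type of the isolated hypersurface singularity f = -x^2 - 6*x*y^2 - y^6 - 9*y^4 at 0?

A_{5}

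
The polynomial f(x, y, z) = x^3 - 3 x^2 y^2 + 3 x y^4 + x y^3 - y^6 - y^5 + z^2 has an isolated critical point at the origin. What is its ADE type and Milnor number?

Type E7, Milnor number mu = 7.

The Hessian of f at 0 has rank 1. Corank 2; j^3 = x^3 is a perfect cube, so E-series; the 4-jet and mu = 7 give E_7.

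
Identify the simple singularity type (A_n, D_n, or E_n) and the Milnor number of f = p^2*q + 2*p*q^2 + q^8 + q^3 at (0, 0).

The Hessian of f at 0 has rank 0. Corank 2; j^3 = q*(p + q)^2 has shape L^2 M (L != M), so D-series; mu = 9 gives D_9.

Type D_{9}, Milnor number mu = 9.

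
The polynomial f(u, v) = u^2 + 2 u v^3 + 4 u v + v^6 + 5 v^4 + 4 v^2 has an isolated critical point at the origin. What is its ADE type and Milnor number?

The Hessian of f at 0 has rank 1. Corank 1: A-series; mu = 3 gives A_3.

Type A3, Milnor number mu = 3.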